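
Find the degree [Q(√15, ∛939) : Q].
[Q(√15, ∛939) : Q] = 6

Let L = Q(√15, ∛939). Since Q(√15) ⊂ L and [Q(√15):Q] = 2, the tower law gives 2 | [L:Q]. Likewise Q(∛939) ⊂ L with [Q(∛939):Q] = 3 (because 939 is not a perfect cube), so 3 | [L:Q]. As gcd(2,3) = 1, [L:Q] is divisible by 6. Conversely L is generated over Q by √15 and ∛939, so [L:Q] ≤ 2·3 = 6. Therefore [Q(√15, ∛939) : Q] = 6.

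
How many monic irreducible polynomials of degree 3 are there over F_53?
There are 49608 monic irreducible polynomials of degree 3 over F_53

Each element of F_{53^3} that lies in no proper subfield is a root of exactly one monic irreducible of degree 3 over F_53, and each such polynomial has 3 distinct roots in F_{53^3}. By Möbius inversion the count is N_53(3) = (1/3) Σ_{d|3} μ(3/d) · 53^d = (1/3)(μ(3)·53^1 + μ(1)·53^3) = 148824/3 = 49608.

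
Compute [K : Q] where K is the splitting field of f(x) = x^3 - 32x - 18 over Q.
[K : Q] = 6

By the rational root test, any rational root of the monic integer polynomial f(x) = x^3 - 32x - 18 must be an integer dividing the constant term -18, i.e. one of ±{1, 2, 3, 6, 9, 18}. Evaluating: f(1) = -49, f(-1) = 13, f(2) = -74, f(-2) = 38, f(3) = -87, f(-3) = 51, f(6) = 6, f(-6) = -42, f(9) = 423, f(-9) = -459, f(18) = 5238, f(-18) = -5274; none is 0, so f has no rational root and is therefore irreducible over Q (a cubic with no linear factor over a field is irreducible). For an irreducible cubic, the Galois group is A_3 or S_3 according as the discriminant disc(f) = -4a^3 - 27b^2 = -4·(-32)^3 - 27·(-18)^2 = 122324 is or is not a square in Q. Here disc(f) = 122324 is not a perfect square in Q, so the Galois group of f over Q is not contained in A_3 and must be all of S_3. The splitting field has degree |S_3| = 6 over Q, so [K : Q] = 6.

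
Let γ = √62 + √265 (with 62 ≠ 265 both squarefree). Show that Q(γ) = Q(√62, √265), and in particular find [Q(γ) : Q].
[Q(γ) : Q] = 4 (equivalently, Q(γ) = Q(√62, √265))

Obviously Q(γ) ⊆ Q(√62, √265), and [Q(√62, √265):Q] = 4 (since 62, 265 are distinct squarefree integers > 1 with 16430 not a perfect square). To show equality we compute the minimal polynomial of γ. From γ = √62 + √265: γ^2 = 62 + 2√(16430) + 265 = 327 + 2√(16430), so γ^2 - 327 = 2√(16430); squaring, (γ^2 - 327)^2 = 4·16430, i.e. γ^4 - 654γ^2 + 106929 - 65720 = 0, i.e. γ^4 - 654γ^2 + 41209 = 0. So γ is a root of x^4 - 654x^2 + 41209. This polynomial is irreducible over Q: it has no rational root (each ±√62 ± √265 is irrational), and any factorization into two quadratics over Q would force √(16430) ∈ Q (pairing opposite roots) or √62, √265 ∈ Q (other pairings), all impossible. Hence [Q(γ):Q] = 4 = [Q(√62, √265):Q], so Q(γ) = Q(√62, √265).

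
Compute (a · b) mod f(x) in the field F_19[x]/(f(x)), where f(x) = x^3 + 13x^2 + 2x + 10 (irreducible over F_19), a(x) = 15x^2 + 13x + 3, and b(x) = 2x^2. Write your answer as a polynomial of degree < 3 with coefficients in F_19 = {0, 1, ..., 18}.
a · b ≡ 4x^2 + 10x + 11 (mod f(x))

Multiply in F_19[x]: a(x)·b(x) = (15x^2 + 13x + 3)·(2x^2) = 11x^4 + 7x^3 + 6x^2. This has degree ≥ 3, so divide by f(x) over F_19: 11x^4 + 7x^3 + 6x^2 = (11x + 16)·(x^3 + 13x^2 + 2x + 10) + (4x^2 + 10x + 11). Hence a·b ≡ 4x^2 + 10x + 11 (mod f). (F_19[x]/(f) is a field with 19^3 = 6859 elements since f is irreducible of degree 3.)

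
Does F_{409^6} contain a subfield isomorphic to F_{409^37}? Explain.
No: F_{409^37} is not a subfield of F_{409^6}

F_{p^m} embeds in F_{p^n} iff m | n. Here 37 ∤ 6 (since 6 = 0·37 + 6 with remainder 6 ≠ 0), so F_{409^37} is not a subfield of F_{409^6}. Equivalently: if it were, the tower law would give 37 = [F_{409^37}:F_409] dividing [F_{409^6}:F_409] = 6, contradiction.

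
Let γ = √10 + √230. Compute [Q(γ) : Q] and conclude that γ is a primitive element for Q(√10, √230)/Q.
[Q(γ) : Q] = 4 (equivalently, Q(γ) = Q(√10, √230))

Obviously Q(γ) ⊆ Q(√10, √230), and [Q(√10, √230):Q] = 4 (since 10, 230 are distinct squarefree integers > 1 with 2300 not a perfect square). To show equality we compute the minimal polynomial of γ. From γ = √10 + √230: γ^2 = 10 + 2√(2300) + 230 = 240 + 2√(2300), so γ^2 - 240 = 2√(2300); squaring, (γ^2 - 240)^2 = 4·2300, i.e. γ^4 - 480γ^2 + 57600 - 9200 = 0, i.e. γ^4 - 480γ^2 + 48400 = 0. So γ is a root of x^4 - 480x^2 + 48400. This polynomial is irreducible over Q: it has no rational root (each ±√10 ± √230 is irrational), and any factorization into two quadratics over Q would force √(2300) ∈ Q (pairing opposite roots) or √10, √230 ∈ Q (other pairings), all impossible. Hence [Q(γ):Q] = 4 = [Q(√10, √230):Q], so Q(γ) = Q(√10, √230).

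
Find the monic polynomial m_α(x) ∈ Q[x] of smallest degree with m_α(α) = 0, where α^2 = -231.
m_α(x) = x^2 + 231

α satisfies α^2 + 231 = 0, so x^2 + 231 annihilates α. Since d = -231 is squarefree and ≠ 1, it is not a perfect square in Q, so x^2 + 231 has no rational root and is therefore irreducible over Q (a degree-2 polynomial over a field is irreducible iff it has no root). Hence m_α(x) = x^2 + 231.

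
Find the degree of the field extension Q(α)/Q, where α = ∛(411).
[Q(α):Q] = 3

The minimal polynomial of α is x^3 - 411, irreducible over Q since 411 is not a perfect cube (so x^3 - 411 has no rational root). Hence [Q(α):Q] = deg(m_α) = 3.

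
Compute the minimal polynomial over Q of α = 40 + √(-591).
m_α(x) = x^2 - 80x + 2191

From α - 40 = √(-591), squaring gives (α - 40)^2 = -591, i.e. α^2 - 80α + 1600 = -591, so α^2 - 80α + 2191 = 0. The discriminant of x^2 - 80x + 2191 is (-80)^2 - 4·(2191) = 6400 - 8764 = -2364, and 4·(-591) is not a perfect square in Q since -591 is squarefree and ≠ 1. Hence x^2 - 80x + 2191 is irreducible over Q and is the minimal polynomial of α.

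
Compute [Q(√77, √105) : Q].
[Q(√77, √105) : Q] = 4

[Q(√77):Q] = 2 (min poly x^2 - 77, irreducible since 77 is squarefree > 1). For the top step, suppose √105 ∈ Q(√77), say √105 = c + d√77 with c, d ∈ Q. Squaring: 105 = c^2 + 77d^2 + 2cd√77. Since √77 ∉ Q this forces 2cd = 0. If d = 0 then √105 = c ∈ Q, contradicting 105 squarefree > 1. If c = 0 then 105 = 77d^2, so 77·105 = (77d)^2 is a perfect square in Q — but 77·105 = 8085 is not a perfect square (since 77 and 105 are distinct squarefree integers). Contradiction. Hence √105 ∉ Q(√77), so x^2 - 105 stays irreducible over Q(√77) and [Q(√77, √105) : Q(√77)] = 2. By the tower law, [Q(√77, √105) : Q] = 2 · 2 = 4.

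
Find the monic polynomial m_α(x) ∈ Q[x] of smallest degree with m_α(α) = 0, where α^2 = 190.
m_α(x) = x^2 - 190

α satisfies α^2 - 190 = 0, so x^2 - 190 annihilates α. Since d = 190 is squarefree and ≠ 1, it is not a perfect square in Q, so x^2 - 190 has no rational root and is therefore irreducible over Q (a degree-2 polynomial over a field is irreducible iff it has no root). Hence m_α(x) = x^2 - 190.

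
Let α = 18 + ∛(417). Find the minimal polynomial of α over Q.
m_α(x) = x^3 - 54x^2 + 972x - 6249

Set β = α - 18 = ∛(417), so β^3 = 417. Then (α - 18)^3 - 417 = 0, i.e. α is a root of g(x) = (x - 18)^3 - 417 = x^3 - 54x^2 + 972x - 6249. Since g(x) = h(x - 18) where h(x) = x^3 - 417, and h is irreducible over Q (because 417 is not a perfect cube, so h has no rational root, and a monic cubic with no rational root is irreducible), g is also irreducible (irreducibility is preserved under the substitution x → x - 18). Hence m_α(x) = x^3 - 54x^2 + 972x - 6249.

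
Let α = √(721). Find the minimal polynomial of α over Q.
m_α(x) = x^2 - 721

α satisfies α^2 - 721 = 0, so x^2 - 721 annihilates α. Since d = 721 is squarefree and ≠ 1, it is not a perfect square in Q, so x^2 - 721 has no rational root and is therefore irreducible over Q (a degree-2 polynomial over a field is irreducible iff it has no root). Hence m_α(x) = x^2 - 721.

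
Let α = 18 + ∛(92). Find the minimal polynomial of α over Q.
m_α(x) = x^3 - 54x^2 + 972x - 5924

Set β = α - 18 = ∛(92), so β^3 = 92. Then (α - 18)^3 - 92 = 0, i.e. α is a root of g(x) = (x - 18)^3 - 92 = x^3 - 54x^2 + 972x - 5924. Since g(x) = h(x - 18) where h(x) = x^3 - 92, and h is irreducible over Q (because 92 is not a perfect cube, so h has no rational root, and a monic cubic with no rational root is irreducible), g is also irreducible (irreducibility is preserved under the substitution x → x - 18). Hence m_α(x) = x^3 - 54x^2 + 972x - 5924.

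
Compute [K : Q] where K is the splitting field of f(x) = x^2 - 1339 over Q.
[K : Q] = 2

f(x) = x^2 - 1339 factors as (x - √1339)(x + √1339). The splitting field is K = Q(√1339). Since 1339 is squarefree and > 1, it is not a perfect square, so x^2 - 1339 is irreducible over Q and [Q(√1339) : Q] = 2. Hence [K : Q] = 2.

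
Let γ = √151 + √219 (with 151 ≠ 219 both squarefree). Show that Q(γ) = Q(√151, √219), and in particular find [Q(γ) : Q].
[Q(γ) : Q] = 4 (equivalently, Q(γ) = Q(√151, √219))

Obviously Q(γ) ⊆ Q(√151, √219), and [Q(√151, √219):Q] = 4 (since 151, 219 are distinct squarefree integers > 1 with 33069 not a perfect square). To show equality we compute the minimal polynomial of γ. From γ = √151 + √219: γ^2 = 151 + 2√(33069) + 219 = 370 + 2√(33069), so γ^2 - 370 = 2√(33069); squaring, (γ^2 - 370)^2 = 4·33069, i.e. γ^4 - 740γ^2 + 136900 - 132276 = 0, i.e. γ^4 - 740γ^2 + 4624 = 0. So γ is a root of x^4 - 740x^2 + 4624. This polynomial is irreducible over Q: it has no rational root (each ±√151 ± √219 is irrational), and any factorization into two quadratics over Q would force √(33069) ∈ Q (pairing opposite roots) or √151, √219 ∈ Q (other pairings), all impossible. Hence [Q(γ):Q] = 4 = [Q(√151, √219):Q], so Q(γ) = Q(√151, √219).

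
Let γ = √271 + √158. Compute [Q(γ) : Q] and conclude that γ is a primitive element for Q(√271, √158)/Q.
[Q(γ) : Q] = 4 (equivalently, Q(γ) = Q(√271, √158))

Obviously Q(γ) ⊆ Q(√271, √158), and [Q(√271, √158):Q] = 4 (since 271, 158 are distinct squarefree integers > 1 with 42818 not a perfect square). To show equality we compute the minimal polynomial of γ. From γ = √271 + √158: γ^2 = 271 + 2√(42818) + 158 = 429 + 2√(42818), so γ^2 - 429 = 2√(42818); squaring, (γ^2 - 429)^2 = 4·42818, i.e. γ^4 - 858γ^2 + 184041 - 171272 = 0, i.e. γ^4 - 858γ^2 + 12769 = 0. So γ is a root of x^4 - 858x^2 + 12769. This polynomial is irreducible over Q: it has no rational root (each ±√271 ± √158 is irrational), and any factorization into two quadratics over Q would force √(42818) ∈ Q (pairing opposite roots) or √271, √158 ∈ Q (other pairings), all impossible. Hence [Q(γ):Q] = 4 = [Q(√271, √158):Q], so Q(γ) = Q(√271, √158).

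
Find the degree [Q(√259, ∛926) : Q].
[Q(√259, ∛926) : Q] = 6

Let L = Q(√259, ∛926). Since Q(√259) ⊂ L and [Q(√259):Q] = 2, the tower law gives 2 | [L:Q]. Likewise Q(∛926) ⊂ L with [Q(∛926):Q] = 3 (because 926 is not a perfect cube), so 3 | [L:Q]. As gcd(2,3) = 1, [L:Q] is divisible by 6. Conversely L is generated over Q by √259 and ∛926, so [L:Q] ≤ 2·3 = 6. Therefore [Q(√259, ∛926) : Q] = 6.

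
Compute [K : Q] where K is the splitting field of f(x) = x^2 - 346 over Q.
[K : Q] = 2

f(x) = x^2 - 346 factors as (x - √346)(x + √346). The splitting field is K = Q(√346). Since 346 is squarefree and > 1, it is not a perfect square, so x^2 - 346 is irreducible over Q and [Q(√346) : Q] = 2. Hence [K : Q] = 2.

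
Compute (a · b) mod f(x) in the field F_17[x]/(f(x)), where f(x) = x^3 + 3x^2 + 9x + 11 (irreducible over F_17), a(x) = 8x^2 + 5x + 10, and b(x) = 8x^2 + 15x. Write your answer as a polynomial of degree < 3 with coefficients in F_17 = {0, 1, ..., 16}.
a · b ≡ 15x^2 + 6x + 12 (mod f(x))

Multiply in F_17[x]: a(x)·b(x) = (8x^2 + 5x + 10)·(8x^2 + 15x) = 13x^4 + 7x^3 + 2x^2 + 14x. This has degree ≥ 3, so divide by f(x) over F_17: 13x^4 + 7x^3 + 2x^2 + 14x = (13x + 2)·(x^3 + 3x^2 + 9x + 11) + (15x^2 + 6x + 12). Hence a·b ≡ 15x^2 + 6x + 12 (mod f). (F_17[x]/(f) is a field with 17^3 = 4913 elements since f is irreducible of degree 3.)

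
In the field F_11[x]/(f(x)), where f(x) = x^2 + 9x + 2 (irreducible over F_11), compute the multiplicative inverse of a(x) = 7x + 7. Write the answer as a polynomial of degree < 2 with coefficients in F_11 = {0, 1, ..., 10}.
a(x)^(-1) ≡ 5x + 7 (mod f(x))

Since f is irreducible over F_11, F_11[x]/(f) is a field and a(x) ≠ 0 has an inverse. Apply the extended Euclidean algorithm to f(x) and a(x) in F_11[x]: f(x) = (8x + 9)·a(x) + (5). The last nonzero remainder is the constant 5 = gcd(f, a) in F_11. Back-substituting through the division chain expresses 5 = s(x)·a(x) + t(x)·f(x) with s(x) ≡ 3x + 2 (mod f), so (3x + 2)·a(x) ≡ 5 (mod f). Multiplying by 5^(-1) ≡ 9 in F_11 gives a(x)^(-1) ≡ 9·(3x + 2) ≡ 5x + 7 (mod f). Check: (7x + 7)·(5x + 7) = 2x^2 + 7x + 5 ≡ 1 (mod x^2 + 9x + 2).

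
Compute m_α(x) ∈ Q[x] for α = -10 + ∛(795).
m_α(x) = x^3 + 30x^2 + 300x + 205

Set β = α + 10 = ∛(795), so β^3 = 795. Then (α + 10)^3 - 795 = 0, i.e. α is a root of g(x) = (x + 10)^3 - 795 = x^3 + 30x^2 + 300x + 205. Since g(x) = h(x + 10) where h(x) = x^3 - 795, and h is irreducible over Q (because 795 is not a perfect cube, so h has no rational root, and a monic cubic with no rational root is irreducible), g is also irreducible (irreducibility is preserved under the substitution x → x + 10). Hence m_α(x) = x^3 + 30x^2 + 300x + 205.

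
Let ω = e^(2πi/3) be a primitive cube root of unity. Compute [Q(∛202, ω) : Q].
[Q(∛202, ω) : Q] = 6

[Q(∛202):Q] = 3 (min poly x^3 - 202, irreducible since 202 is not a perfect cube). [Q(ω):Q] = 2 (min poly x^2 + x + 1). Since Q(∛202) ⊂ R and ω ∉ R, we have ω ∉ Q(∛202), so x^2 + x + 1 remains irreducible over Q(∛202) and [Q(∛202, ω) : Q(∛202)] = 2. By the tower law, [Q(∛202, ω) : Q] = 3 · 2 = 6. (In fact Q(∛202, ω) is the splitting field of x^3 - 202 over Q.)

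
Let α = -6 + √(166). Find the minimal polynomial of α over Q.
m_α(x) = x^2 + 12x - 130

From α + 6 = √(166), squaring gives (α + 6)^2 = 166, i.e. α^2 + 12α + 36 = 166, so α^2 + 12α - 130 = 0. The discriminant of x^2 + 12x - 130 is (12)^2 - 4·(-130) = 144 + 520 = 664, and 4·(166) is not a perfect square in Q since 166 is squarefree and ≠ 1. Hence x^2 + 12x - 130 is irreducible over Q and is the minimal polynomial of α.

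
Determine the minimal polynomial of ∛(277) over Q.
m_α(x) = x^3 - 277

α satisfies α^3 = 277, so x^3 - 277 annihilates α. By the rational root test, a rational root p/q (in lowest terms) of x^3 - 277 would satisfy p^3 = 277 q^3, forcing q = 1 and p^3 = 277; but 277 is not a perfect cube, contradiction. A monic cubic over Q with no rational root is irreducible (any nontrivial factorization would include a linear factor). Hence x^3 - 277 is the minimal polynomial of α, and in particular [Q(α):Q] = 3.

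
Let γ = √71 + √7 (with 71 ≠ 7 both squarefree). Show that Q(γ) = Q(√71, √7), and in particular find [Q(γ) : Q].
[Q(γ) : Q] = 4 (equivalently, Q(γ) = Q(√71, √7))

Obviously Q(γ) ⊆ Q(√71, √7), and [Q(√71, √7):Q] = 4 (since 71, 7 are distinct squarefree integers > 1 with 497 not a perfect square). To show equality we compute the minimal polynomial of γ. From γ = √71 + √7: γ^2 = 71 + 2√(497) + 7 = 78 + 2√(497), so γ^2 - 78 = 2√(497); squaring, (γ^2 - 78)^2 = 4·497, i.e. γ^4 - 156γ^2 + 6084 - 1988 = 0, i.e. γ^4 - 156γ^2 + 4096 = 0. So γ is a root of x^4 - 156x^2 + 4096. This polynomial is irreducible over Q: it has no rational root (each ±√71 ± √7 is irrational), and any factorization into two quadratics over Q would force √(497) ∈ Q (pairing opposite roots) or √71, √7 ∈ Q (other pairings), all impossible. Hence [Q(γ):Q] = 4 = [Q(√71, √7):Q], so Q(γ) = Q(√71, √7).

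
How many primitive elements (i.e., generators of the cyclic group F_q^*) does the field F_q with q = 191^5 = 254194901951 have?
There are φ(254194901950) = 87516000000 primitive elements

F_q^* is cyclic of order q - 1 = 254194901950. A cyclic group of order m has exactly φ(m) generators. Here m = 254194901950 = 2 · 5^2 · 11 · 19 · 1871 · 13001, so the number of primitive elements is φ(254194901950) = 87516000000.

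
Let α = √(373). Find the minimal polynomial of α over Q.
m_α(x) = x^2 - 373

α satisfies α^2 - 373 = 0, so x^2 - 373 annihilates α. Since d = 373 is squarefree and ≠ 1, it is not a perfect square in Q, so x^2 - 373 has no rational root and is therefore irreducible over Q (a degree-2 polynomial over a field is irreducible iff it has no root). Hence m_α(x) = x^2 - 373.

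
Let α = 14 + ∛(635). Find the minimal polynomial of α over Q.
m_α(x) = x^3 - 42x^2 + 588x - 3379

Set β = α - 14 = ∛(635), so β^3 = 635. Then (α - 14)^3 - 635 = 0, i.e. α is a root of g(x) = (x - 14)^3 - 635 = x^3 - 42x^2 + 588x - 3379. Since g(x) = h(x - 14) where h(x) = x^3 - 635, and h is irreducible over Q (because 635 is not a perfect cube, so h has no rational root, and a monic cubic with no rational root is irreducible), g is also irreducible (irreducibility is preserved under the substitution x → x - 14). Hence m_α(x) = x^3 - 42x^2 + 588x - 3379.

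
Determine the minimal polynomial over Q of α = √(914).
m_α(x) = x^2 - 914

α satisfies α^2 - 914 = 0, so x^2 - 914 annihilates α. Since d = 914 is squarefree and ≠ 1, it is not a perfect square in Q, so x^2 - 914 has no rational root and is therefore irreducible over Q (a degree-2 polynomial over a field is irreducible iff it has no root). Hence m_α(x) = x^2 - 914.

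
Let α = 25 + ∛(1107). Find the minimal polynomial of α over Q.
m_α(x) = x^3 - 75x^2 + 1875x - 16732

Set β = α - 25 = ∛(1107), so β^3 = 1107. Then (α - 25)^3 - 1107 = 0, i.e. α is a root of g(x) = (x - 25)^3 - 1107 = x^3 - 75x^2 + 1875x - 16732. Since g(x) = h(x - 25) where h(x) = x^3 - 1107, and h is irreducible over Q (because 1107 is not a perfect cube, so h has no rational root, and a monic cubic with no rational root is irreducible), g is also irreducible (irreducibility is preserved under the substitution x → x - 25). Hence m_α(x) = x^3 - 75x^2 + 1875x - 16732.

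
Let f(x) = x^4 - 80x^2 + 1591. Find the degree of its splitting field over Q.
[K : Q] = 4

Solving the quadratic in x^2: x^2 = (80 ± √(80^2 - 4·1591))/2 = (80 ± √36)/2 = (80 ± 6)/2, giving x^2 = 43 or x^2 = 37. So f(x) = (x^2 - 43)(x^2 - 37) and the roots of f are ±√43, ±√37. Hence the splitting field is K = Q(√43, √37). Since 43 and 37 are distinct squarefree integers > 1, their product 1591 is not a perfect square, so √37 ∉ Q(√43). By the tower law [K:Q] = [Q(√43,√37):Q(√43)] · [Q(√43):Q] = 2 · 2 = 4.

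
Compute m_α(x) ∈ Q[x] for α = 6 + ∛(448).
m_α(x) = x^3 - 18x^2 + 108x - 664

Set β = α - 6 = ∛(448), so β^3 = 448. Then (α - 6)^3 - 448 = 0, i.e. α is a root of g(x) = (x - 6)^3 - 448 = x^3 - 18x^2 + 108x - 664. Since g(x) = h(x - 6) where h(x) = x^3 - 448, and h is irreducible over Q (because 448 is not a perfect cube, so h has no rational root, and a monic cubic with no rational root is irreducible), g is also irreducible (irreducibility is preserved under the substitution x → x - 6). Hence m_α(x) = x^3 - 18x^2 + 108x - 664.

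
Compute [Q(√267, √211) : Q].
[Q(√267, √211) : Q] = 4

[Q(√267):Q] = 2 (min poly x^2 - 267, irreducible since 267 is squarefree > 1). For the top step, suppose √211 ∈ Q(√267), say √211 = c + d√267 with c, d ∈ Q. Squaring: 211 = c^2 + 267d^2 + 2cd√267. Since √267 ∉ Q this forces 2cd = 0. If d = 0 then √211 = c ∈ Q, contradicting 211 squarefree > 1. If c = 0 then 211 = 267d^2, so 267·211 = (267d)^2 is a perfect square in Q — but 267·211 = 56337 is not a perfect square (since 267 and 211 are distinct squarefree integers). Contradiction. Hence √211 ∉ Q(√267), so x^2 - 211 stays irreducible over Q(√267) and [Q(√267, √211) : Q(√267)] = 2. By the tower law, [Q(√267, √211) : Q] = 2 · 2 = 4.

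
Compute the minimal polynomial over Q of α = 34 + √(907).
m_α(x) = x^2 - 68x + 249

From α - 34 = √(907), squaring gives (α - 34)^2 = 907, i.e. α^2 - 68α + 1156 = 907, so α^2 - 68α + 249 = 0. The discriminant of x^2 - 68x + 249 is (-68)^2 - 4·(249) = 4624 - 996 = 3628, and 4·(907) is not a perfect square in Q since 907 is squarefree and ≠ 1. Hence x^2 - 68x + 249 is irreducible over Q and is the minimal polynomial of α.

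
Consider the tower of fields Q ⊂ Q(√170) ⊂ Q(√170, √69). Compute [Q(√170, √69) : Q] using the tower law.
[Q(√170, √69) : Q] = 4

[Q(√170):Q] = 2 (min poly x^2 - 170, irreducible since 170 is squarefree > 1). For the top step, suppose √69 ∈ Q(√170), say √69 = c + d√170 with c, d ∈ Q. Squaring: 69 = c^2 + 170d^2 + 2cd√170. Since √170 ∉ Q this forces 2cd = 0. If d = 0 then √69 = c ∈ Q, contradicting 69 squarefree > 1. If c = 0 then 69 = 170d^2, so 170·69 = (170d)^2 is a perfect square in Q — but 170·69 = 11730 is not a perfect square (since 170 and 69 are distinct squarefree integers). Contradiction. Hence √69 ∉ Q(√170), so x^2 - 69 stays irreducible over Q(√170) and [Q(√170, √69) : Q(√170)] = 2. By the tower law, [Q(√170, √69) : Q] = 2 · 2 = 4.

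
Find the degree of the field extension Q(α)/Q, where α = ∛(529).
[Q(α):Q] = 3

The minimal polynomial of α is x^3 - 529, irreducible over Q since 529 is not a perfect cube (so x^3 - 529 has no rational root). Hence [Q(α):Q] = deg(m_α) = 3.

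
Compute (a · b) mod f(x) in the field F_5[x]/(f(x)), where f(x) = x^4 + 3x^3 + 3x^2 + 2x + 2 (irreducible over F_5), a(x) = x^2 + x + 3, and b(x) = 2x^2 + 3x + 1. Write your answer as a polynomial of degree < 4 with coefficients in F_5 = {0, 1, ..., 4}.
a · b ≡ 4x^3 + 4x^2 + x + 4 (mod f(x))

Multiply in F_5[x]: a(x)·b(x) = (x^2 + x + 3)·(2x^2 + 3x + 1) = 2x^4 + 3. This has degree ≥ 4, so divide by f(x) over F_5: 2x^4 + 3 = (2)·(x^4 + 3x^3 + 3x^2 + 2x + 2) + (4x^3 + 4x^2 + x + 4). Hence a·b ≡ 4x^3 + 4x^2 + x + 4 (mod f). (F_5[x]/(f) is a field with 5^4 = 625 elements since f is irreducible of degree 4.)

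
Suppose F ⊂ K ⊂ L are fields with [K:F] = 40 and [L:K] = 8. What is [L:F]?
[L:F] = 320

The tower law says that for any tower of field extensions F ⊂ K ⊂ L with finite degrees, [L:F] = [L:K] · [K:F]. Here this gives [L:F] = 8 · 40 = 320.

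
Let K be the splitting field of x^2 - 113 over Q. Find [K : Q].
[K : Q] = 2

f(x) = x^2 - 113 factors as (x - √113)(x + √113). The splitting field is K = Q(√113). Since 113 is squarefree and > 1, it is not a perfect square, so x^2 - 113 is irreducible over Q and [Q(√113) : Q] = 2. Hence [K : Q] = 2.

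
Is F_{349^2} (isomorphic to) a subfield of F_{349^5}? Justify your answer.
No: F_{349^2} is not a subfield of F_{349^5}

F_{p^m} embeds in F_{p^n} iff m | n. Here 2 ∤ 5 (since 5 = 2·2 + 1 with remainder 1 ≠ 0), so F_{349^2} is not a subfield of F_{349^5}. Equivalently: if it were, the tower law would give 2 = [F_{349^2}:F_349] dividing [F_{349^5}:F_349] = 5, contradiction.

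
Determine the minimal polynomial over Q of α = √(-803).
m_α(x) = x^2 + 803

α satisfies α^2 + 803 = 0, so x^2 + 803 annihilates α. Since d = -803 is squarefree and ≠ 1, it is not a perfect square in Q, so x^2 + 803 has no rational root and is therefore irreducible over Q (a degree-2 polynomial over a field is irreducible iff it has no root). Hence m_α(x) = x^2 + 803.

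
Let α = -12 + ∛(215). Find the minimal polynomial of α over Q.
m_α(x) = x^3 + 36x^2 + 432x + 1513

Set β = α + 12 = ∛(215), so β^3 = 215. Then (α + 12)^3 - 215 = 0, i.e. α is a root of g(x) = (x + 12)^3 - 215 = x^3 + 36x^2 + 432x + 1513. Since g(x) = h(x + 12) where h(x) = x^3 - 215, and h is irreducible over Q (because 215 is not a perfect cube, so h has no rational root, and a monic cubic with no rational root is irreducible), g is also irreducible (irreducibility is preserved under the substitution x → x + 12). Hence m_α(x) = x^3 + 36x^2 + 432x + 1513.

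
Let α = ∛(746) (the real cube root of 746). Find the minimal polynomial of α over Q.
m_α(x) = x^3 - 746

α satisfies α^3 = 746, so x^3 - 746 annihilates α. By the rational root test, a rational root p/q (in lowest terms) of x^3 - 746 would satisfy p^3 = 746 q^3, forcing q = 1 and p^3 = 746; but 746 is not a perfect cube, contradiction. A monic cubic over Q with no rational root is irreducible (any nontrivial factorization would include a linear factor). Hence x^3 - 746 is the minimal polynomial of α, and in particular [Q(α):Q] = 3.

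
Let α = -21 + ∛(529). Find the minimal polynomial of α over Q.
m_α(x) = x^3 + 63x^2 + 1323x + 8732

Set β = α + 21 = ∛(529), so β^3 = 529. Then (α + 21)^3 - 529 = 0, i.e. α is a root of g(x) = (x + 21)^3 - 529 = x^3 + 63x^2 + 1323x + 8732. Since g(x) = h(x + 21) where h(x) = x^3 - 529, and h is irreducible over Q (because 529 is not a perfect cube, so h has no rational root, and a monic cubic with no rational root is irreducible), g is also irreducible (irreducibility is preserved under the substitution x → x + 21). Hence m_α(x) = x^3 + 63x^2 + 1323x + 8732.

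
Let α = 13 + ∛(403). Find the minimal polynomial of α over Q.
m_α(x) = x^3 - 39x^2 + 507x - 2600

Set β = α - 13 = ∛(403), so β^3 = 403. Then (α - 13)^3 - 403 = 0, i.e. α is a root of g(x) = (x - 13)^3 - 403 = x^3 - 39x^2 + 507x - 2600. Since g(x) = h(x - 13) where h(x) = x^3 - 403, and h is irreducible over Q (because 403 is not a perfect cube, so h has no rational root, and a monic cubic with no rational root is irreducible), g is also irreducible (irreducibility is preserved under the substitution x → x - 13). Hence m_α(x) = x^3 - 39x^2 + 507x - 2600.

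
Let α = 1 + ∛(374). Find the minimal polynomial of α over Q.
m_α(x) = x^3 - 3x^2 + 3x - 375

Set β = α - 1 = ∛(374), so β^3 = 374. Then (α - 1)^3 - 374 = 0, i.e. α is a root of g(x) = (x - 1)^3 - 374 = x^3 - 3x^2 + 3x - 375. Since g(x) = h(x - 1) where h(x) = x^3 - 374, and h is irreducible over Q (because 374 is not a perfect cube, so h has no rational root, and a monic cubic with no rational root is irreducible), g is also irreducible (irreducibility is preserved under the substitution x → x - 1). Hence m_α(x) = x^3 - 3x^2 + 3x - 375.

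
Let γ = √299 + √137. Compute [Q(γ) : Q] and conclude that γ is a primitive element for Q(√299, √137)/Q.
[Q(γ) : Q] = 4 (equivalently, Q(γ) = Q(√299, √137))

Obviously Q(γ) ⊆ Q(√299, √137), and [Q(√299, √137):Q] = 4 (since 299, 137 are distinct squarefree integers > 1 with 40963 not a perfect square). To show equality we compute the minimal polynomial of γ. From γ = √299 + √137: γ^2 = 299 + 2√(40963) + 137 = 436 + 2√(40963), so γ^2 - 436 = 2√(40963); squaring, (γ^2 - 436)^2 = 4·40963, i.e. γ^4 - 872γ^2 + 190096 - 163852 = 0, i.e. γ^4 - 872γ^2 + 26244 = 0. So γ is a root of x^4 - 872x^2 + 26244. This polynomial is irreducible over Q: it has no rational root (each ±√299 ± √137 is irrational), and any factorization into two quadratics over Q would force √(40963) ∈ Q (pairing opposite roots) or √299, √137 ∈ Q (other pairings), all impossible. Hence [Q(γ):Q] = 4 = [Q(√299, √137):Q], so Q(γ) = Q(√299, √137).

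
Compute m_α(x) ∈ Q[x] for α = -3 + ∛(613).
m_α(x) = x^3 + 9x^2 + 27x - 586

Set β = α + 3 = ∛(613), so β^3 = 613. Then (α + 3)^3 - 613 = 0, i.e. α is a root of g(x) = (x + 3)^3 - 613 = x^3 + 9x^2 + 27x - 586. Since g(x) = h(x + 3) where h(x) = x^3 - 613, and h is irreducible over Q (because 613 is not a perfect cube, so h has no rational root, and a monic cubic with no rational root is irreducible), g is also irreducible (irreducibility is preserved under the substitution x → x + 3). Hence m_α(x) = x^3 + 9x^2 + 27x - 586.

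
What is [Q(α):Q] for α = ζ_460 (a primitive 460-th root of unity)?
[Q(α):Q] = 176

The minimal polynomial of ζ_460 over Q is the 460-th cyclotomic polynomial Φ_460(x), which is irreducible over Q and has degree φ(460) = 176. Hence [Q(α):Q] = φ(460) = 176.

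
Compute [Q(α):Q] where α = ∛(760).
[Q(α):Q] = 3

The minimal polynomial of α is x^3 - 760, irreducible over Q since 760 is not a perfect cube (so x^3 - 760 has no rational root). Hence [Q(α):Q] = deg(m_α) = 3.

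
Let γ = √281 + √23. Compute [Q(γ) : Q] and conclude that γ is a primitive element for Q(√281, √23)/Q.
[Q(γ) : Q] = 4 (equivalently, Q(γ) = Q(√281, √23))

Obviously Q(γ) ⊆ Q(√281, √23), and [Q(√281, √23):Q] = 4 (since 281, 23 are distinct squarefree integers > 1 with 6463 not a perfect square). To show equality we compute the minimal polynomial of γ. From γ = √281 + √23: γ^2 = 281 + 2√(6463) + 23 = 304 + 2√(6463), so γ^2 - 304 = 2√(6463); squaring, (γ^2 - 304)^2 = 4·6463, i.e. γ^4 - 608γ^2 + 92416 - 25852 = 0, i.e. γ^4 - 608γ^2 + 66564 = 0. So γ is a root of x^4 - 608x^2 + 66564. This polynomial is irreducible over Q: it has no rational root (each ±√281 ± √23 is irrational), and any factorization into two quadratics over Q would force √(6463) ∈ Q (pairing opposite roots) or √281, √23 ∈ Q (other pairings), all impossible. Hence [Q(γ):Q] = 4 = [Q(√281, √23):Q], so Q(γ) = Q(√281, √23).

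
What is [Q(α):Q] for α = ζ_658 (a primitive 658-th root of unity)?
[Q(α):Q] = 276

The minimal polynomial of ζ_658 over Q is the 658-th cyclotomic polynomial Φ_658(x), which is irreducible over Q and has degree φ(658) = 276. Hence [Q(α):Q] = φ(658) = 276.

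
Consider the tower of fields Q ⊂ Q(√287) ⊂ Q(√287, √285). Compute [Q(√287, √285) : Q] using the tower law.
[Q(√287, √285) : Q] = 4

[Q(√287):Q] = 2 (min poly x^2 - 287, irreducible since 287 is squarefree > 1). For the top step, suppose √285 ∈ Q(√287), say √285 = c + d√287 with c, d ∈ Q. Squaring: 285 = c^2 + 287d^2 + 2cd√287. Since √287 ∉ Q this forces 2cd = 0. If d = 0 then √285 = c ∈ Q, contradicting 285 squarefree > 1. If c = 0 then 285 = 287d^2, so 287·285 = (287d)^2 is a perfect square in Q — but 287·285 = 81795 is not a perfect square (since 287 and 285 are distinct squarefree integers). Contradiction. Hence √285 ∉ Q(√287), so x^2 - 285 stays irreducible over Q(√287) and [Q(√287, √285) : Q(√287)] = 2. By the tower law, [Q(√287, √285) : Q] = 2 · 2 = 4.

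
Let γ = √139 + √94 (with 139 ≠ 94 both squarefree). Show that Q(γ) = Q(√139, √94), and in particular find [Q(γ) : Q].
[Q(γ) : Q] = 4 (equivalently, Q(γ) = Q(√139, √94))

Obviously Q(γ) ⊆ Q(√139, √94), and [Q(√139, √94):Q] = 4 (since 139, 94 are distinct squarefree integers > 1 with 13066 not a perfect square). To show equality we compute the minimal polynomial of γ. From γ = √139 + √94: γ^2 = 139 + 2√(13066) + 94 = 233 + 2√(13066), so γ^2 - 233 = 2√(13066); squaring, (γ^2 - 233)^2 = 4·13066, i.e. γ^4 - 466γ^2 + 54289 - 52264 = 0, i.e. γ^4 - 466γ^2 + 2025 = 0. So γ is a root of x^4 - 466x^2 + 2025. This polynomial is irreducible over Q: it has no rational root (each ±√139 ± √94 is irrational), and any factorization into two quadratics over Q would force √(13066) ∈ Q (pairing opposite roots) or √139, √94 ∈ Q (other pairings), all impossible. Hence [Q(γ):Q] = 4 = [Q(√139, √94):Q], so Q(γ) = Q(√139, √94).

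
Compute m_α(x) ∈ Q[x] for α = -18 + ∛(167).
m_α(x) = x^3 + 54x^2 + 972x + 5665

Set β = α + 18 = ∛(167), so β^3 = 167. Then (α + 18)^3 - 167 = 0, i.e. α is a root of g(x) = (x + 18)^3 - 167 = x^3 + 54x^2 + 972x + 5665. Since g(x) = h(x + 18) where h(x) = x^3 - 167, and h is irreducible over Q (because 167 is not a perfect cube, so h has no rational root, and a monic cubic with no rational root is irreducible), g is also irreducible (irreducibility is preserved under the substitution x → x + 18). Hence m_α(x) = x^3 + 54x^2 + 972x + 5665.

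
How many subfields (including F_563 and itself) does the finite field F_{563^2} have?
F_{563^2} has 2 subfields

The subfields of F_{p^n} are exactly the fields F_{p^d} for d | n (each is the fixed field of the unique index-d subgroup of Gal(F_{p^n}/F_p) ≅ Z/nZ). The divisors of n = 2 are {1, 2}, giving 2 subfields: F_{563^1}, F_{563^2}.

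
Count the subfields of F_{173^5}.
F_{173^5} has 2 subfields

The subfields of F_{p^n} are exactly the fields F_{p^d} for d | n (each is the fixed field of the unique index-d subgroup of Gal(F_{p^n}/F_p) ≅ Z/nZ). The divisors of n = 5 are {1, 5}, giving 2 subfields: F_{173^1}, F_{173^5}.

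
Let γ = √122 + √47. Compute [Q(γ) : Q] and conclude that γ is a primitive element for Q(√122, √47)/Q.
[Q(γ) : Q] = 4 (equivalently, Q(γ) = Q(√122, √47))

Obviously Q(γ) ⊆ Q(√122, √47), and [Q(√122, √47):Q] = 4 (since 122, 47 are distinct squarefree integers > 1 with 5734 not a perfect square). To show equality we compute the minimal polynomial of γ. From γ = √122 + √47: γ^2 = 122 + 2√(5734) + 47 = 169 + 2√(5734), so γ^2 - 169 = 2√(5734); squaring, (γ^2 - 169)^2 = 4·5734, i.e. γ^4 - 338γ^2 + 28561 - 22936 = 0, i.e. γ^4 - 338γ^2 + 5625 = 0. So γ is a root of x^4 - 338x^2 + 5625. This polynomial is irreducible over Q: it has no rational root (each ±√122 ± √47 is irrational), and any factorization into two quadratics over Q would force √(5734) ∈ Q (pairing opposite roots) or √122, √47 ∈ Q (other pairings), all impossible. Hence [Q(γ):Q] = 4 = [Q(√122, √47):Q], so Q(γ) = Q(√122, √47).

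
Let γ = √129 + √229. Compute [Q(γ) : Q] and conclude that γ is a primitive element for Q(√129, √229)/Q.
[Q(γ) : Q] = 4 (equivalently, Q(γ) = Q(√129, √229))

Obviously Q(γ) ⊆ Q(√129, √229), and [Q(√129, √229):Q] = 4 (since 129, 229 are distinct squarefree integers > 1 with 29541 not a perfect square). To show equality we compute the minimal polynomial of γ. From γ = √129 + √229: γ^2 = 129 + 2√(29541) + 229 = 358 + 2√(29541), so γ^2 - 358 = 2√(29541); squaring, (γ^2 - 358)^2 = 4·29541, i.e. γ^4 - 716γ^2 + 128164 - 118164 = 0, i.e. γ^4 - 716γ^2 + 10000 = 0. So γ is a root of x^4 - 716x^2 + 10000. This polynomial is irreducible over Q: it has no rational root (each ±√129 ± √229 is irrational), and any factorization into two quadratics over Q would force √(29541) ∈ Q (pairing opposite roots) or √129, √229 ∈ Q (other pairings), all impossible. Hence [Q(γ):Q] = 4 = [Q(√129, √229):Q], so Q(γ) = Q(√129, √229).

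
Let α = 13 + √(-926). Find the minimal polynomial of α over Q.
m_α(x) = x^2 - 26x + 1095

From α - 13 = √(-926), squaring gives (α - 13)^2 = -926, i.e. α^2 - 26α + 169 = -926, so α^2 - 26α + 1095 = 0. The discriminant of x^2 - 26x + 1095 is (-26)^2 - 4·(1095) = 676 - 4380 = -3704, and 4·(-926) is not a perfect square in Q since -926 is squarefree and ≠ 1. Hence x^2 - 26x + 1095 is irreducible over Q and is the minimal polynomial of α.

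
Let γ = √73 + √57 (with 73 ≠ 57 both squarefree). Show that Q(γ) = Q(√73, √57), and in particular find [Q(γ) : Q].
[Q(γ) : Q] = 4 (equivalently, Q(γ) = Q(√73, √57))

Obviously Q(γ) ⊆ Q(√73, √57), and [Q(√73, √57):Q] = 4 (since 73, 57 are distinct squarefree integers > 1 with 4161 not a perfect square). To show equality we compute the minimal polynomial of γ. From γ = √73 + √57: γ^2 = 73 + 2√(4161) + 57 = 130 + 2√(4161), so γ^2 - 130 = 2√(4161); squaring, (γ^2 - 130)^2 = 4·4161, i.e. γ^4 - 260γ^2 + 16900 - 16644 = 0, i.e. γ^4 - 260γ^2 + 256 = 0. So γ is a root of x^4 - 260x^2 + 256. This polynomial is irreducible over Q: it has no rational root (each ±√73 ± √57 is irrational), and any factorization into two quadratics over Q would force √(4161) ∈ Q (pairing opposite roots) or √73, √57 ∈ Q (other pairings), all impossible. Hence [Q(γ):Q] = 4 = [Q(√73, √57):Q], so Q(γ) = Q(√73, √57).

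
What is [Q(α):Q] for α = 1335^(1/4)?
[Q(α):Q] = 4

α is a root of x^4 - 1335. By Eisenstein's criterion at the prime p = 3 (which divides the constant term 1335 but p^2 = 9 does not, since 1335 is squarefree), x^4 - 1335 is irreducible over Q. Hence [Q(α):Q] = 4.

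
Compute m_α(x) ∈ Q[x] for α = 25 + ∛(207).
m_α(x) = x^3 - 75x^2 + 1875x - 15832

Set β = α - 25 = ∛(207), so β^3 = 207. Then (α - 25)^3 - 207 = 0, i.e. α is a root of g(x) = (x - 25)^3 - 207 = x^3 - 75x^2 + 1875x - 15832. Since g(x) = h(x - 25) where h(x) = x^3 - 207, and h is irreducible over Q (because 207 is not a perfect cube, so h has no rational root, and a monic cubic with no rational root is irreducible), g is also irreducible (irreducibility is preserved under the substitution x → x - 25). Hence m_α(x) = x^3 - 75x^2 + 1875x - 15832.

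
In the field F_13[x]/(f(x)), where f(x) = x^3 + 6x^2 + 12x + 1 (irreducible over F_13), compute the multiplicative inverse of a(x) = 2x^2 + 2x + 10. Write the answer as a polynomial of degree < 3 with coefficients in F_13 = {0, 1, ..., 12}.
a(x)^(-1) ≡ 2x^2 + 10x + 4 (mod f(x))

Since f is irreducible over F_13, F_13[x]/(f) is a field and a(x) ≠ 0 has an inverse. Apply the extended Euclidean algorithm to f(x) and a(x) in F_13[x]: f(x) = (7x + 9)·a(x) + (2x + 2);  a(x) = (x)·(2x + 2) + (10). The last nonzero remainder is the constant 10 = gcd(f, a) in F_13. Back-substituting through the division chain expresses 10 = s(x)·a(x) + t(x)·f(x) with s(x) ≡ 7x^2 + 9x + 1 (mod f), so (7x^2 + 9x + 1)·a(x) ≡ 10 (mod f). Multiplying by 10^(-1) ≡ 4 in F_13 gives a(x)^(-1) ≡ 4·(7x^2 + 9x + 1) ≡ 2x^2 + 10x + 4 (mod f). Check: (2x^2 + 2x + 10)·(2x^2 + 10x + 4) = 4x^4 + 11x^3 + 9x^2 + 4x + 1 ≡ 1 (mod x^3 + 6x^2 + 12x + 1).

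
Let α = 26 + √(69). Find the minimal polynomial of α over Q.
m_α(x) = x^2 - 52x + 607

From α - 26 = √(69), squaring gives (α - 26)^2 = 69, i.e. α^2 - 52α + 676 = 69, so α^2 - 52α + 607 = 0. The discriminant of x^2 - 52x + 607 is (-52)^2 - 4·(607) = 2704 - 2428 = 276, and 4·(69) is not a perfect square in Q since 69 is squarefree and ≠ 1. Hence x^2 - 52x + 607 is irreducible over Q and is the minimal polynomial of α.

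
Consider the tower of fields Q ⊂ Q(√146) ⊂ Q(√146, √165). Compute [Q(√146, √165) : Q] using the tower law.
[Q(√146, √165) : Q] = 4

[Q(√146):Q] = 2 (min poly x^2 - 146, irreducible since 146 is squarefree > 1). For the top step, suppose √165 ∈ Q(√146), say √165 = c + d√146 with c, d ∈ Q. Squaring: 165 = c^2 + 146d^2 + 2cd√146. Since √146 ∉ Q this forces 2cd = 0. If d = 0 then √165 = c ∈ Q, contradicting 165 squarefree > 1. If c = 0 then 165 = 146d^2, so 146·165 = (146d)^2 is a perfect square in Q — but 146·165 = 24090 is not a perfect square (since 146 and 165 are distinct squarefree integers). Contradiction. Hence √165 ∉ Q(√146), so x^2 - 165 stays irreducible over Q(√146) and [Q(√146, √165) : Q(√146)] = 2. By the tower law, [Q(√146, √165) : Q] = 2 · 2 = 4.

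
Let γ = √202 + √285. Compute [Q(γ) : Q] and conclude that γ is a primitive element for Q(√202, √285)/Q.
[Q(γ) : Q] = 4 (equivalently, Q(γ) = Q(√202, √285))

Obviously Q(γ) ⊆ Q(√202, √285), and [Q(√202, √285):Q] = 4 (since 202, 285 are distinct squarefree integers > 1 with 57570 not a perfect square). To show equality we compute the minimal polynomial of γ. From γ = √202 + √285: γ^2 = 202 + 2√(57570) + 285 = 487 + 2√(57570), so γ^2 - 487 = 2√(57570); squaring, (γ^2 - 487)^2 = 4·57570, i.e. γ^4 - 974γ^2 + 237169 - 230280 = 0, i.e. γ^4 - 974γ^2 + 6889 = 0. So γ is a root of x^4 - 974x^2 + 6889. This polynomial is irreducible over Q: it has no rational root (each ±√202 ± √285 is irrational), and any factorization into two quadratics over Q would force √(57570) ∈ Q (pairing opposite roots) or √202, √285 ∈ Q (other pairings), all impossible. Hence [Q(γ):Q] = 4 = [Q(√202, √285):Q], so Q(γ) = Q(√202, √285).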